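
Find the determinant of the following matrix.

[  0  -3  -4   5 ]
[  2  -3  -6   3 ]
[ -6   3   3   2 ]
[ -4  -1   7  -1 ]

Expand along row 1 (it has 1 zero):
  − (-3) · M_12   where M_12 = det([2 -6 3; -6 3 2; -4 7 -1]) = -40
  + (-4) · M_13   where M_13 = det([2 -3 3; -6 3 2; -4 -1 -1]) = 94
  − (5) · M_14   where M_14 = det([2 -3 -6; -6 3 3; -4 -1 7]) = -150
det = (-1)·(-3)·(-40) + (+1)·(-4)·(94) + (-1)·(5)·(-150) = 254

The determinant is 254.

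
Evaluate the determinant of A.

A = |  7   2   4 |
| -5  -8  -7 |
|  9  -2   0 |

The determinant is 104.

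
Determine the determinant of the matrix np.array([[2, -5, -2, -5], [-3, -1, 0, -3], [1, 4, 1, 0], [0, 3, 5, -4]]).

-409

Expand along row 2 (it has 1 zero):
  − (-3) · M_21   where M_21 = det([-5 -2 -5; 4 1 0; 3 5 -4]) = -97
  + (-1) · M_22   where M_22 = det([2 -2 -5; 1 1 0; 0 5 -4]) = -41
  + (-3) · M_24   where M_24 = det([2 -5 -2; 1 4 1; 0 3 5]) = 53
det = (-1)·(-3)·(-97) + (+1)·(-1)·(-41) + (+1)·(-3)·(53) = -409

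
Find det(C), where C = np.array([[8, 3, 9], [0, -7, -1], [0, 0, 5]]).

-280

C is upper triangular, so det(C) is the product of the diagonal entries:
det = (8) · (-7) · (5) = -280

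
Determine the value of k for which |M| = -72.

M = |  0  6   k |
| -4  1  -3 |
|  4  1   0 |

Expanding along the row containing k, det(M) is linear in k: det(M) = (-8)·k + (-72).
Set (-8)·k + (-72) = -72  ⇒  (-8)·k = 0  ⇒  k = 0.

k = 0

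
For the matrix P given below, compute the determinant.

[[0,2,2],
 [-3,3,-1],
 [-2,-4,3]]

58

Expand along column 1:
  − (-3) · |2 2; -4 3| = −(-3)·(6 − (-8)) = 42
  + (-2) · |2 2; 3 -1| = (-2)·(-2 − 6) = 16
Sum: (42) + (16) = 58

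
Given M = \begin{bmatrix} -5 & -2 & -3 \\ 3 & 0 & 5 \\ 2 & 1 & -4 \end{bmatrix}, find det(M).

Expand along row 2:
  − 3 · |-2 -3; 1 -4| = −3·(8 − (-3)) = -33
  − 5 · |-5 -2; 2 1| = −5·(-5 − (-4)) = 5
Sum: (-33) + (5) = -28

-28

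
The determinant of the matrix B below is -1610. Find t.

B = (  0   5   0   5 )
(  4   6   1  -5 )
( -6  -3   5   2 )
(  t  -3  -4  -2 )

t = 8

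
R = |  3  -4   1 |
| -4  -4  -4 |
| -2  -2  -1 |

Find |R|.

Expand along row 1:
  + 3 · |-4 -4; -2 -1| = 3·(4 − 8) = -12
  − (-4) · |-4 -4; -2 -1| = −(-4)·(4 − 8) = -16
  + 1 · |-4 -4; -2 -2| = 1·(8 − 8) = 0
Sum: (-12) + (-16) + (0) = -28

|R| = -28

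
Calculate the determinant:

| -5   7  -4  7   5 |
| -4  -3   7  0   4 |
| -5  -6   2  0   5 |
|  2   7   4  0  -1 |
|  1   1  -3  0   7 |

Expand along column 4 (it has 4 zeros):
  − (7) · M_14   where M_14 = det([-4 -3 7 4; -5 -6 2 5; 2 7 4 -1; 1 1 -3 7]) = -630
det = (-1)·(7)·(-630) = 4410

4410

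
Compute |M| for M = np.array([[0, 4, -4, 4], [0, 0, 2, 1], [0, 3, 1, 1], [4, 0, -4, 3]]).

Expand along column 1 (it has 3 zeros):
  − (4) · M_41   where M_41 = det([4 -4 4; 0 2 1; 3 1 1]) = -32
det = (-1)·(4)·(-32) = 128

The determinant is 128.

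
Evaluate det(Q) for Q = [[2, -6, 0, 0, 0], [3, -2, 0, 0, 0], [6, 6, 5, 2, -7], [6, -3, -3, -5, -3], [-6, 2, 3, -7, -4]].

The determinant is -4186.

Q is block lower-triangular with a 2×2 block and a 3×3 block on the diagonal, so its determinant equals the product of the determinants of the diagonal blocks.
det of the 2×2 block = 14
det of the 3×3 block = -299
det = (14)·(-299) = -4186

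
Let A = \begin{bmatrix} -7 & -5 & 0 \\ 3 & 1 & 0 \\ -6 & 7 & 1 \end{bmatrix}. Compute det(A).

Expand along column 3:
  + 1 · |-7 -5; 3 1| = 1·(-7 − (-15)) = 8

The determinant is 8.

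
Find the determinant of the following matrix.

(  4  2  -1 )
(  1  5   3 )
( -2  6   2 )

Expand along column 1:
  + 4 · |5 3; 6 2| = 4·(10 − 18) = -32
  − 1 · |2 -1; 6 2| = −1·(4 − (-6)) = -10
  + (-2) · |2 -1; 5 3| = (-2)·(6 − (-5)) = -22
Sum: (-32) + (-10) + (-22) = -64

-64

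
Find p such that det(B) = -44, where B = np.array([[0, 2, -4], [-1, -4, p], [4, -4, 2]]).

4

Expanding along the row containing p, det(B) is linear in p: det(B) = (8)·p + (-76).
Set (8)·p + (-76) = -44  ⇒  (8)·p = 32  ⇒  p = 4.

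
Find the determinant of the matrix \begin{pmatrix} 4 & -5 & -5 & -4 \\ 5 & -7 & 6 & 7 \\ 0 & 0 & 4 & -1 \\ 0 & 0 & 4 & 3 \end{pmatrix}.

The matrix is block upper-triangular with a 2×2 block and a 2×2 block on the diagonal, so its determinant equals the product of the determinants of the diagonal blocks.
det of the 2×2 block = -3
det of the 2×2 block = 16
det = (-3)·(16) = -48

-48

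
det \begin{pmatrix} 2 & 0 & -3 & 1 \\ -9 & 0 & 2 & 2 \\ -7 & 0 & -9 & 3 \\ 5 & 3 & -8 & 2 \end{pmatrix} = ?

Expand along column 2 (it has 3 zeros):
  + (3) · M_42   where M_42 = det([2 -3 1; -9 2 2; -7 -9 3]) = 104
det = (+1)·(3)·(104) = 312

312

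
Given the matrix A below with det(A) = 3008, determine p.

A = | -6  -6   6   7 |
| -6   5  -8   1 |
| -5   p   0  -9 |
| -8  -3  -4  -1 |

Expanding along the column containing p, det(A) is linear in p: det(A) = (436)·p + (5188).
Set (436)·p + (5188) = 3008  ⇒  (436)·p = -2180  ⇒  p = -5.

p = -5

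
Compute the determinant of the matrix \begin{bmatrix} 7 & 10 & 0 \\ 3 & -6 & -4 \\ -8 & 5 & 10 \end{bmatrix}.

The determinant is -260.

Expand along row 1:
  + 7 · |-6 -4; 5 10| = 7·(-60 − (-20)) = -280
  − 10 · |3 -4; -8 10| = −10·(30 − 32) = 20
Sum: (-280) + (20) = -260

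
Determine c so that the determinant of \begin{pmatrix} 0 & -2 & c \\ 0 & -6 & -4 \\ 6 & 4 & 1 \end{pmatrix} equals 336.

8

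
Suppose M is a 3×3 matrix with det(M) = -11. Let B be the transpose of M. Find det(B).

The determinant is -11.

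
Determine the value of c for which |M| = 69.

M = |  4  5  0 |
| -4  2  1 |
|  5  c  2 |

Expanding along the row containing c, det(M) is linear in c: det(M) = (-4)·c + (81).
Set (-4)·c + (81) = 69  ⇒  (-4)·c = -12  ⇒  c = 3.

3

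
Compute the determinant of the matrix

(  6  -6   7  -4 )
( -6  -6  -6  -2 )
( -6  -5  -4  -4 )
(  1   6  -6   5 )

Expand along row 1:
  + (6) · M_11   where M_11 = det([-6 -6 -2; -5 -4 -4; 6 -6 5]) = 150
  − (-6) · M_12   where M_12 = det([-6 -6 -2; -6 -4 -4; 1 -6 5]) = 28
  + (7) · M_13   where M_13 = det([-6 -6 -2; -6 -5 -4; 1 6 5]) = -88
  − (-4) · M_14   where M_14 = det([-6 -6 -6; -6 -5 -4; 1 6 -6]) = 102
det = (+1)·(6)·(150) + (-1)·(-6)·(28) + (+1)·(7)·(-88) + (-1)·(-4)·(102) = 860

860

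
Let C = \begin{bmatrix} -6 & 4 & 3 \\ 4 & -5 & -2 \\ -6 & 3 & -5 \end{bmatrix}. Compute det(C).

-112

Expand along row 1:
  + (-6) · |-5 -2; 3 -5| = (-6)·(25 − (-6)) = -186
  − 4 · |4 -2; -6 -5| = −4·(-20 − 12) = 128
  + 3 · |4 -5; -6 3| = 3·(12 − 30) = -54
Sum: (-186) + (128) + (-54) = -112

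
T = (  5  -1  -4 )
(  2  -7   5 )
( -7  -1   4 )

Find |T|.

Expand along column 1:
  + 5 · |-7 5; -1 4| = 5·(-28 − (-5)) = -115
  − 2 · |-1 -4; -1 4| = −2·(-4 − 4) = 16
  + (-7) · |-1 -4; -7 5| = (-7)·(-5 − 28) = 231
Sum: (-115) + (16) + (231) = 132

132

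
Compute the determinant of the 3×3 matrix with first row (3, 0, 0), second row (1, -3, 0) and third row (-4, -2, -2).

The determinant is 18.

The matrix is lower triangular, so the determinant is the product of the diagonal entries:
det = (3) · (-3) · (-2) = 18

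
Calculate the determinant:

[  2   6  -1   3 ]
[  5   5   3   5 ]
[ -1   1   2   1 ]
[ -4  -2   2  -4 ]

202

Expand along row 1:
  + (2) · M_11   where M_11 = det([5 3 5; 1 2 1; -2 2 -4]) = -14
  − (6) · M_12   where M_12 = det([5 3 5; -1 2 1; -4 2 -4]) = -44
  + (-1) · M_13   where M_13 = det([5 5 5; -1 1 1; -4 -2 -4]) = -20
  − (3) · M_14   where M_14 = det([5 5 3; -1 1 2; -4 -2 2]) = 18
det = (+1)·(2)·(-14) + (-1)·(6)·(-44) + (+1)·(-1)·(-20) + (-1)·(3)·(18) = 202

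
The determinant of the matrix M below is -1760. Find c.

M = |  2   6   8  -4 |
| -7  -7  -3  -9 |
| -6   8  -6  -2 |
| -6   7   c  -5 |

Expanding along the column containing c, det(M) is linear in c: det(M) = (-804)·c + (-2564).
Set (-804)·c + (-2564) = -1760  ⇒  (-804)·c = 804  ⇒  c = -1.

-1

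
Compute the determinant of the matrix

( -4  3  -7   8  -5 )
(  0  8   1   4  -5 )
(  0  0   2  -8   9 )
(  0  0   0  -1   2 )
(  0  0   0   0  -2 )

-128

The matrix is upper triangular, so the determinant is the product of the diagonal entries:
det = (-4) · (8) · (2) · (-1) · (-2) = -128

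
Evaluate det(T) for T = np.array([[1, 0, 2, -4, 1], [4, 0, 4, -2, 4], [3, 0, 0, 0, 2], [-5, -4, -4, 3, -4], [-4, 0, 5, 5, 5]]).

Expand along column 2 (it has 4 zeros):
  + (-4) · M_42   where M_42 = det([1 2 -4 1; 4 4 -2 4; 3 0 0 2; -4 5 5 5]) = 186
det = (+1)·(-4)·(186) = -744

-744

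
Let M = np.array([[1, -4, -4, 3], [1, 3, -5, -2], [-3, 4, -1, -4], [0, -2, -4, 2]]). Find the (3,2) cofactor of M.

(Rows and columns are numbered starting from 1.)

22

Delete row 3 and column 2; the remaining 3×3 submatrix is [1 -4 3; 1 -5 -2; 0 -4 2].
Its determinant is -22.
The cofactor carries sign (−1)^(3+2) = −1, so C_{3,2} = −(-22) = 22.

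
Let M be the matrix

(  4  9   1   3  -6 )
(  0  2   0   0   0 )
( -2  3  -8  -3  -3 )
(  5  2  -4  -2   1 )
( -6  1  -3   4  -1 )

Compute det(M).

Expand along row 2 (it has 4 zeros):
  + (2) · M_22   where M_22 = det([4 1 3 -6; -2 -8 -3 -3; 5 -4 -2 1; -6 -3 4 -1]) = 2112
det = (+1)·(2)·(2112) = 4224

4224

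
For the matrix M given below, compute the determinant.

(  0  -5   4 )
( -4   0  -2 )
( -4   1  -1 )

Expand along column 1:
  − (-4) · |-5 4; 1 -1| = −(-4)·(5 − 4) = 4
  + (-4) · |-5 4; 0 -2| = (-4)·(10 − 0) = -40
Sum: (4) + (-40) = -36

-36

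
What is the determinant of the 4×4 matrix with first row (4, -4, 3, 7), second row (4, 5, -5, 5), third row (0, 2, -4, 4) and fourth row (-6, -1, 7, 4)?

Expand along row 3 (it has 1 zero):
  − (2) · M_32   where M_32 = det([4 3 7; 4 -5 5; -6 7 4]) = -372
  + (-4) · M_33   where M_33 = det([4 -4 7; 4 5 5; -6 -1 4]) = 466
  − (4) · M_34   where M_34 = det([4 -4 3; 4 5 -5; -6 -1 7]) = 190
det = (-1)·(2)·(-372) + (+1)·(-4)·(466) + (-1)·(4)·(190) = -1880

The determinant is -1880.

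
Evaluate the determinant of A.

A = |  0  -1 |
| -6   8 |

det(A) = 0·8 − (-1)·(-6) = 0 − 6 = -6

-6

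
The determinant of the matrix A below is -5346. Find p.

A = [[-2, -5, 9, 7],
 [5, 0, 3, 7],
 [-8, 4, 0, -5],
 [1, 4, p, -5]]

p = 9

Expanding along the column containing p, det(A) is linear in p: det(A) = (-351)·p + (-2187).
Set (-351)·p + (-2187) = -5346  ⇒  (-351)·p = -3159  ⇒  p = 9.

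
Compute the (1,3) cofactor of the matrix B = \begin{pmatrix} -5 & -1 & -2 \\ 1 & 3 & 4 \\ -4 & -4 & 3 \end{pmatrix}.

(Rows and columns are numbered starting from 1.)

Delete row 1 and column 3; the remaining 2×2 submatrix is [1 3; -4 -4].
Its determinant is 1·(-4) − 3·(-4) = 8.
The cofactor carries sign (−1)^(1+3) = +1, so C_{1,3} = +(8) = 8.

8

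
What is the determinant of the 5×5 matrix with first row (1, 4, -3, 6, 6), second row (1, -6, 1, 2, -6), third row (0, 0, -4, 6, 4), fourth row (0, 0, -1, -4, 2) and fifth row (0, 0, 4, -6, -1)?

The matrix is block upper-triangular with a 2×2 block and a 3×3 block on the diagonal, so its determinant equals the product of the determinants of the diagonal blocks.
det of the 2×2 block = -10
det of the 3×3 block = 66
det = (-10)·(66) = -660

-660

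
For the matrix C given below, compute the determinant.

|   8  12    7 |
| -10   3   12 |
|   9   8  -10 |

-1661

Expand along row 1:
  + 8 · |3 12; 8 -10| = 8·(-30 − 96) = -1008
  − 12 · |-10 12; 9 -10| = −12·(100 − 108) = 96
  + 7 · |-10 3; 9 8| = 7·(-80 − 27) = -749
Sum: (-1008) + (96) + (-749) = -1661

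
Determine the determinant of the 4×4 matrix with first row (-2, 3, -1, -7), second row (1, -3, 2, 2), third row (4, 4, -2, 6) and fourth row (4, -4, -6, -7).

Expand along row 1:
  + (-2) · M_11   where M_11 = det([-3 2 2; 4 -2 6; -4 -6 -7]) = -206
  − (3) · M_12   where M_12 = det([1 2 2; 4 -2 6; 4 -6 -7]) = 122
  + (-1) · M_13   where M_13 = det([1 -3 2; 4 4 6; 4 -4 -7]) = -224
  − (-7) · M_14   where M_14 = det([1 -3 2; 4 4 -2; 4 -4 -6]) = -144
det = (+1)·(-2)·(-206) + (-1)·(3)·(122) + (+1)·(-1)·(-224) + (-1)·(-7)·(-144) = -738

-738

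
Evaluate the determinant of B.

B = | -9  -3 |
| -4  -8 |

det(B) = (-9)·(-8) − (-3)·(-4) = 72 − 12 = 60

60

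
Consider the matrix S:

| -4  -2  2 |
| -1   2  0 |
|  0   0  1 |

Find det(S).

The determinant is -10.

Expand along row 3:
  + 1 · |-4 -2; -1 2| = 1·(-8 − 2) = -10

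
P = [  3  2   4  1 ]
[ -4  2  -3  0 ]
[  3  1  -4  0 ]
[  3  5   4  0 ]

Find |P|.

180

Expand along column 4 (it has 3 zeros):
  − (1) · M_14   where M_14 = det([-4 2 -3; 3 1 -4; 3 5 4]) = -180
det = (-1)·(1)·(-180) = 180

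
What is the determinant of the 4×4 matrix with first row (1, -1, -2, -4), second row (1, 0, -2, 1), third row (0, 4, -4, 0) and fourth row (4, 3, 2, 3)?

The determinant is 264.

Expand along row 3 (it has 2 zeros):
  − (4) · M_32   where M_32 = det([1 -2 -4; 1 -2 1; 4 2 3]) = -50
  + (-4) · M_33   where M_33 = det([1 -1 -4; 1 0 1; 4 3 3]) = -16
det = (-1)·(4)·(-50) + (+1)·(-4)·(-16) = 264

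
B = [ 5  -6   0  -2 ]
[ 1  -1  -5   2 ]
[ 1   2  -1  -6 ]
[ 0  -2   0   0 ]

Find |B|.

Expand along row 4 (it has 3 zeros):
  + (-2) · M_42   where M_42 = det([5 0 -2; 1 -5 2; 1 -1 -6]) = 152
det = (+1)·(-2)·(152) = -304

|B| = -304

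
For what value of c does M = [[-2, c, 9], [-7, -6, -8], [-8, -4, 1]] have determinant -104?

Expanding along the row containing c, det(M) is linear in c: det(M) = (71)·c + (-104).
Set (71)·c + (-104) = -104  ⇒  (71)·c = 0  ⇒  c = 0.

0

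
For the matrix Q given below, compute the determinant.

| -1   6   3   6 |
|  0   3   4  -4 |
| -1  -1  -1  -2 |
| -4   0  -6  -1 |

The determinant is 184.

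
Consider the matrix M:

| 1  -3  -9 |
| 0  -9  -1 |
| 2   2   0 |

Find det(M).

-154

Expand along column 1:
  + 1 · |-9 -1; 2 0| = 1·(0 − (-2)) = 2
  + 2 · |-3 -9; -9 -1| = 2·(3 − 81) = -156
Sum: (2) + (-156) = -154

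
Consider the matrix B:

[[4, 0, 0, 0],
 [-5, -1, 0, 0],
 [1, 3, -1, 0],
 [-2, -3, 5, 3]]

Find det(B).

B is lower triangular, so det(B) is the product of the diagonal entries:
det = (4) · (-1) · (-1) · (3) = 12

The determinant is 12.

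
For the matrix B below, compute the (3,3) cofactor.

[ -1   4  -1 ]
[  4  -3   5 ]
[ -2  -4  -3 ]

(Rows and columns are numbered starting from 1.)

Delete row 3 and column 3; the remaining 2×2 submatrix is [-1 4; 4 -3].
Its determinant is (-1)·(-3) − 4·4 = -13.
The cofactor carries sign (−1)^(3+3) = +1, so C_{3,3} = +(-13) = -13.

The cofactor is -13.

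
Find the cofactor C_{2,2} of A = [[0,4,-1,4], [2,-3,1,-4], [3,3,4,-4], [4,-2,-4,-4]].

Delete row 2 and column 2; the remaining 3×3 submatrix is [0 -1 4; 3 4 -4; 4 -4 -4].
Its determinant is -108.
The cofactor carries sign (−1)^(2+2) = +1, so C_{2,2} = +(-108) = -108.

-108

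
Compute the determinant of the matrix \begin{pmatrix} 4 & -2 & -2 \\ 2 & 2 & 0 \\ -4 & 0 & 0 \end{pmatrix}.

-16

Expand along column 3:
  + (-2) · |2 2; -4 0| = (-2)·(0 − (-8)) = -16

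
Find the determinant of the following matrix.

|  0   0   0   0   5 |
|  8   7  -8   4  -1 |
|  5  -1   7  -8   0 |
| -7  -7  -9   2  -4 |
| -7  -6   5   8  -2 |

The determinant is 40780.

Expand along row 1 (it has 4 zeros):
  + (5) · M_15   where M_15 = det([8 7 -8 4; 5 -1 7 -8; -7 -7 -9 2; -7 -6 5 8]) = 8156
det = (+1)·(5)·(8156) = 40780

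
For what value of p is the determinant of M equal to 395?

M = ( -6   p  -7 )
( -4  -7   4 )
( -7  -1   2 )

Expanding along the row containing p, det(M) is linear in p: det(M) = (-20)·p + (375).
Set (-20)·p + (375) = 395  ⇒  (-20)·p = 20  ⇒  p = -1.

p = -1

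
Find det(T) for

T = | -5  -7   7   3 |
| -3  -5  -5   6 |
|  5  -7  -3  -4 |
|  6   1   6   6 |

|T| = 10346

Expand along row 1:
  + (-5) · M_11   where M_11 = det([-5 -5 6; -7 -3 -4; 1 6 6]) = -454
  − (-7) · M_12   where M_12 = det([-3 -5 6; 5 -3 -4; 6 6 6]) = 540
  + (7) · M_13   where M_13 = det([-3 -5 6; 5 -7 -4; 6 1 6]) = 666
  − (3) · M_14   where M_14 = det([-3 -5 -5; 5 -7 -3; 6 1 6]) = 122
det = (+1)·(-5)·(-454) + (-1)·(-7)·(540) + (+1)·(7)·(666) + (-1)·(3)·(122) = 10346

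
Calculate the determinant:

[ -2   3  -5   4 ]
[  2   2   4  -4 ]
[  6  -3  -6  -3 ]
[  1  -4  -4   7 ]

1152

Expand along row 1:
  + (-2) · M_11   where M_11 = det([2 4 -4; -3 -6 -3; -4 -4 7]) = 72
  − (3) · M_12   where M_12 = det([2 4 -4; 6 -6 -3; 1 -4 7]) = -216
  + (-5) · M_13   where M_13 = det([2 2 -4; 6 -3 -3; 1 -4 7]) = -72
  − (4) · M_14   where M_14 = det([2 2 4; 6 -3 -6; 1 -4 -4]) = -72
det = (+1)·(-2)·(72) + (-1)·(3)·(-216) + (+1)·(-5)·(-72) + (-1)·(4)·(-72) = 1152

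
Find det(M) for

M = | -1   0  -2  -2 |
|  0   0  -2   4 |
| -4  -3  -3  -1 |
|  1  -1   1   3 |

|M| = -40

Expand along row 2 (it has 2 zeros):
  − (-2) · M_23   where M_23 = det([-1 0 -2; -4 -3 -1; 1 -1 3]) = -4
  + (4) · M_24   where M_24 = det([-1 0 -2; -4 -3 -3; 1 -1 1]) = -8
det = (-1)·(-2)·(-4) + (+1)·(4)·(-8) = -40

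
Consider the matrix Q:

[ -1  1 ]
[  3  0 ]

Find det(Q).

det(Q) = (-1)·0 − 1·3 = 0 − 3 = -3

det(Q) = -3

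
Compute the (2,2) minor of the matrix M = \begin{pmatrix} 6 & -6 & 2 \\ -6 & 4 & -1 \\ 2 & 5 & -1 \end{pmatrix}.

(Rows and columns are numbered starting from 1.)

Delete row 2 and column 2; the remaining 2×2 submatrix is [6 2; 2 -1].
Its determinant is 6·(-1) − 2·2 = -10.

The minor is -10.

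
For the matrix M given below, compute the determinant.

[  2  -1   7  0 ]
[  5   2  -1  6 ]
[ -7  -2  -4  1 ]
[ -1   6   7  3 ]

Expand along row 1 (it has 1 zero):
  + (2) · M_11   where M_11 = det([2 -1 6; -2 -4 1; 6 7 3]) = 10
  − (-1) · M_12   where M_12 = det([5 -1 6; -7 -4 1; -1 7 3]) = -433
  + (7) · M_13   where M_13 = det([5 2 6; -7 -2 1; -1 6 3]) = -284
det = (+1)·(2)·(10) + (-1)·(-1)·(-433) + (+1)·(7)·(-284) = -2401

-2401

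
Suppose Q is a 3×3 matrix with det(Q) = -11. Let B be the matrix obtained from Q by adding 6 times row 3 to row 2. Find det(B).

-11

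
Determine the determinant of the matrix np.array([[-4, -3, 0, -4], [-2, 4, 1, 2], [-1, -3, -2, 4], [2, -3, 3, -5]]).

Expand along row 1 (it has 1 zero):
  + (-4) · M_11   where M_11 = det([4 1 2; -3 -2 4; -3 3 -5]) = -65
  − (-3) · M_12   where M_12 = det([-2 1 2; -1 -2 4; 2 3 -5]) = 9
  − (-4) · M_14   where M_14 = det([-2 4 1; -1 -3 -2; 2 -3 3]) = 35
det = (+1)·(-4)·(-65) + (-1)·(-3)·(9) + (-1)·(-4)·(35) = 427

427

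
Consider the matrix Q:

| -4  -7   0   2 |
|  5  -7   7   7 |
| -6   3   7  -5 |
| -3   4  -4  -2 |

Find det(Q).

Expand along row 1 (it has 1 zero):
  + (-4) · M_11   where M_11 = det([-7 7 7; 3 7 -5; 4 -4 -2]) = -140
  − (-7) · M_12   where M_12 = det([5 7 7; -6 7 -5; -3 -4 -2]) = 166
  − (2) · M_14   where M_14 = det([5 -7 7; -6 3 7; -3 4 -4]) = 10
det = (+1)·(-4)·(-140) + (-1)·(-7)·(166) + (-1)·(2)·(10) = 1702

|Q| = 1702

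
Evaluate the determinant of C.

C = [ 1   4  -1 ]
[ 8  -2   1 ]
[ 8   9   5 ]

Expand along column 1:
  + 1 · |-2 1; 9 5| = 1·(-10 − 9) = -19
  − 8 · |4 -1; 9 5| = −8·(20 − (-9)) = -232
  + 8 · |4 -1; -2 1| = 8·(4 − 2) = 16
Sum: (-19) + (-232) + (16) = -235

The determinant is -235.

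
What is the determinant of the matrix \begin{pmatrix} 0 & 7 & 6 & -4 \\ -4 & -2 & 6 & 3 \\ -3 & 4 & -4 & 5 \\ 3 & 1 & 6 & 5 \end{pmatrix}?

The determinant is -4380.

Expand along row 1 (it has 1 zero):
  − (7) · M_12   where M_12 = det([-4 6 3; -3 -4 5; 3 6 5]) = 362
  + (6) · M_13   where M_13 = det([-4 -2 3; -3 4 5; 3 1 5]) = -165
  − (-4) · M_14   where M_14 = det([-4 -2 6; -3 4 -4; 3 1 6]) = -214
det = (-1)·(7)·(362) + (+1)·(6)·(-165) + (-1)·(-4)·(-214) = -4380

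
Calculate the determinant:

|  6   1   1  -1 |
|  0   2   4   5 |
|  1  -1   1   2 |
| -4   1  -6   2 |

The determinant is 421.

Expand along row 2 (it has 1 zero):
  + (2) · M_22   where M_22 = det([6 1 -1; 1 1 2; -4 -6 2]) = 76
  − (4) · M_23   where M_23 = det([6 1 -1; 1 -1 2; -4 1 2]) = -31
  + (5) · M_24   where M_24 = det([6 1 1; 1 -1 1; -4 1 -6]) = 29
det = (+1)·(2)·(76) + (-1)·(4)·(-31) + (+1)·(5)·(29) = 421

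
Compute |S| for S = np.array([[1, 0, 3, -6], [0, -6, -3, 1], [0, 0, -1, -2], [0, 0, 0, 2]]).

12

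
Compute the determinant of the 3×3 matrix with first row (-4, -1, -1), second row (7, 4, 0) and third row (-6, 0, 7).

The determinant is -87.

Expand along column 2:
  − (-1) · |7 0; -6 7| = −(-1)·(49 − 0) = 49
  + 4 · |-4 -1; -6 7| = 4·(-28 − 6) = -136
Sum: (49) + (-136) = -87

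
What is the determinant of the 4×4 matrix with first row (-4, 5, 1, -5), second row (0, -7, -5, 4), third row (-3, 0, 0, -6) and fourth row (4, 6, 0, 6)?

Expand along row 3 (it has 2 zeros):
  + (-3) · M_31   where M_31 = det([5 1 -5; -7 -5 4; 6 0 6]) = -234
  − (-6) · M_34   where M_34 = det([-4 5 1; 0 -7 -5; 4 6 0]) = -192
det = (+1)·(-3)·(-234) + (-1)·(-6)·(-192) = -450

-450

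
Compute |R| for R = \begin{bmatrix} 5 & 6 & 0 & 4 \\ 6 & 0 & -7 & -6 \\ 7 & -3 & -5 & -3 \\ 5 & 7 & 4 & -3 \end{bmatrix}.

|R| = 2788

Expand along row 1 (it has 1 zero):
  + (5) · M_11   where M_11 = det([0 -7 -6; -3 -5 -3; 7 4 -3]) = 72
  − (6) · M_12   where M_12 = det([6 -7 -6; 7 -5 -3; 5 4 -3]) = -198
  − (4) · M_14   where M_14 = det([6 0 -7; 7 -3 -5; 5 7 4]) = -310
det = (+1)·(5)·(72) + (-1)·(6)·(-198) + (-1)·(4)·(-310) = 2788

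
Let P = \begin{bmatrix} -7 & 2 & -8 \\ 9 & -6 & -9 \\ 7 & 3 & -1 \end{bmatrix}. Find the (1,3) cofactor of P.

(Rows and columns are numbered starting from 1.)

Delete row 1 and column 3; the remaining 2×2 submatrix is [9 -6; 7 3].
Its determinant is 9·3 − (-6)·7 = 69.
The cofactor carries sign (−1)^(1+3) = +1, so C_{1,3} = +(69) = 69.

69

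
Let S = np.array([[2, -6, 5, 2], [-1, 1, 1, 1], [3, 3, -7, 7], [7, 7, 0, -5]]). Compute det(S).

Expand along row 4 (it has 1 zero):
  − (7) · M_41   where M_41 = det([-6 5 2; 1 1 1; 3 -7 7]) = -124
  + (7) · M_42   where M_42 = det([2 5 2; -1 1 1; 3 -7 7]) = 86
  + (-5) · M_44   where M_44 = det([2 -6 5; -1 1 1; 3 3 -7]) = -26
det = (-1)·(7)·(-124) + (+1)·(7)·(86) + (+1)·(-5)·(-26) = 1600

1600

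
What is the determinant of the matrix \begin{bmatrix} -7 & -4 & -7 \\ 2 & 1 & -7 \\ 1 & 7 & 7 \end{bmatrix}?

Expand along column 1:
  + (-7) · |1 -7; 7 7| = (-7)·(7 − (-49)) = -392
  − 2 · |-4 -7; 7 7| = −2·(-28 − (-49)) = -42
  + 1 · |-4 -7; 1 -7| = 1·(28 − (-7)) = 35
Sum: (-392) + (-42) + (35) = -399

The determinant is -399.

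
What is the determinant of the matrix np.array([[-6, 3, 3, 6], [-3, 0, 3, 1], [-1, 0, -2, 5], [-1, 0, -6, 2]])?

Expand along column 2 (it has 3 zeros):
  − (3) · M_12   where M_12 = det([-3 3 1; -1 -2 5; -1 -6 2]) = -83
det = (-1)·(3)·(-83) = 249

249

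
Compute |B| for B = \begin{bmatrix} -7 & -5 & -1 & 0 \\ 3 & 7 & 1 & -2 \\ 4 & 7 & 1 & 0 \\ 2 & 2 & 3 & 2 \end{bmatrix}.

Expand along column 4 (it has 2 zeros):
  + (-2) · M_24   where M_24 = det([-7 -5 -1; 4 7 1; 2 2 3]) = -77
  + (2) · M_44   where M_44 = det([-7 -5 -1; 3 7 1; 4 7 1]) = 2
det = (+1)·(-2)·(-77) + (+1)·(2)·(2) = 158

158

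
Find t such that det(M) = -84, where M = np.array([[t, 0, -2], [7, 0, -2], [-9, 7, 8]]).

t = 1

Expanding along the row containing t, det(M) is linear in t: det(M) = (14)·t + (-98).
Set (14)·t + (-98) = -84  ⇒  (14)·t = 14  ⇒  t = 1.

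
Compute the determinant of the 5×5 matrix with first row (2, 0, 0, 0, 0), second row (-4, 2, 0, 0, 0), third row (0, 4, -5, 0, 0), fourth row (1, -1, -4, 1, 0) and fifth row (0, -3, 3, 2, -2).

The matrix is lower triangular, so the determinant is the product of the diagonal entries:
det = (2) · (2) · (-5) · (1) · (-2) = 40

40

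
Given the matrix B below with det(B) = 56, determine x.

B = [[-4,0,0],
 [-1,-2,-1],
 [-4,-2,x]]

6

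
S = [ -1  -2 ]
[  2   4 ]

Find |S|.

The determinant is 0.

det(S) = (-1)·4 − (-2)·2 = -4 − (-4) = 0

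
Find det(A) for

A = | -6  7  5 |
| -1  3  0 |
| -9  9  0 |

|A| = 90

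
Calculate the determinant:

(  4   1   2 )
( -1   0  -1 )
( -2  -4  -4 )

Expand along row 2:
  − (-1) · |1 2; -4 -4| = −(-1)·(-4 − (-8)) = 4
  − (-1) · |4 1; -2 -4| = −(-1)·(-16 − (-2)) = -14
Sum: (4) + (-14) = -10

-10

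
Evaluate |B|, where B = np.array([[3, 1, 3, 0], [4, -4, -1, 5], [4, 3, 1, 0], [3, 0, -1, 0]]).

Expand along column 4 (it has 3 zeros):
  + (5) · M_24   where M_24 = det([3 1 3; 4 3 1; 3 0 -1]) = -29
det = (+1)·(5)·(-29) = -145

|B| = -145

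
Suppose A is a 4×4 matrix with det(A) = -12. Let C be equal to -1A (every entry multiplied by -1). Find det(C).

-12

For a 4×4 matrix, det(-1A) = (-1)^4·det(A) = 1·det(A).
det(C) = (1)·(-12) = -12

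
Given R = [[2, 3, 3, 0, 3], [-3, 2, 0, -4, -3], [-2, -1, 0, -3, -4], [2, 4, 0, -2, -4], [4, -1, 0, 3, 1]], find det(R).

Expand along column 3 (it has 4 zeros):
  + (3) · M_13   where M_13 = det([-3 2 -4 -3; -2 -1 -3 -4; 2 4 -2 -4; 4 -1 3 1]) = -22
det = (+1)·(3)·(-22) = -66

|R| = -66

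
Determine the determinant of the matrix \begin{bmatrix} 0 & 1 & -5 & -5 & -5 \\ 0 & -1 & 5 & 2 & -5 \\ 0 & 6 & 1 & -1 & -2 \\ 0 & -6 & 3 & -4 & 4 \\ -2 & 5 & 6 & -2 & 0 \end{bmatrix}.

Expand along column 1 (it has 4 zeros):
  + (-2) · M_51   where M_51 = det([1 -5 -5 -5; -1 5 2 -5; 6 1 -1 -2; -6 3 -4 4]) = 2560
det = (+1)·(-2)·(2560) = -5120

-5120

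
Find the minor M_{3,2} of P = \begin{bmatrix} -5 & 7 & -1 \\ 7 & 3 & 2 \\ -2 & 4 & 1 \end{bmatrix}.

-3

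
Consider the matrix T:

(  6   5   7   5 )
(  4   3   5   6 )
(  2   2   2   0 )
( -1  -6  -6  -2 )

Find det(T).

Expand along row 3 (it has 1 zero):
  + (2) · M_31   where M_31 = det([5 7 5; 3 5 6; -6 -6 -2]) = -20
  − (2) · M_32   where M_32 = det([6 7 5; 4 5 6; -1 -6 -2]) = 75
  + (2) · M_33   where M_33 = det([6 5 5; 4 3 6; -1 -6 -2]) = 85
det = (+1)·(2)·(-20) + (-1)·(2)·(75) + (+1)·(2)·(85) = -20

det(T) = -20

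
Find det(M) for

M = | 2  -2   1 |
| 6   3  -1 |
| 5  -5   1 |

The determinant is -27.

Expand along column 1:
  + 2 · |3 -1; -5 1| = 2·(3 − 5) = -4
  − 6 · |-2 1; -5 1| = −6·(-2 − (-5)) = -18
  + 5 · |-2 1; 3 -1| = 5·(2 − 3) = -5
Sum: (-4) + (-18) + (-5) = -27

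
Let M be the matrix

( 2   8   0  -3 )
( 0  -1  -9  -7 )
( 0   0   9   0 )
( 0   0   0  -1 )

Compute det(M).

M is upper triangular, so det(M) is the product of the diagonal entries:
det = (2) · (-1) · (9) · (-1) = 18

18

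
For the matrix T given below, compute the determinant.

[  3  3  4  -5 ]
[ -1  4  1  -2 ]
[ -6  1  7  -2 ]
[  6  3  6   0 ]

The determinant is 1311.

Expand along row 4 (it has 1 zero):
  − (6) · M_41   where M_41 = det([3 4 -5; 4 1 -2; 1 7 -2]) = -75
  + (3) · M_42   where M_42 = det([3 4 -5; -1 1 -2; -6 7 -2]) = 81
  − (6) · M_43   where M_43 = det([3 3 -5; -1 4 -2; -6 1 -2]) = -103
det = (-1)·(6)·(-75) + (+1)·(3)·(81) + (-1)·(6)·(-103) = 1311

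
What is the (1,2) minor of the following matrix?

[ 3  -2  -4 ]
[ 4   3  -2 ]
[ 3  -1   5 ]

26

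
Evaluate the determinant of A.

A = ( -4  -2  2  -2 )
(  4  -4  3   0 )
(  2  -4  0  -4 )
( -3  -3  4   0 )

-52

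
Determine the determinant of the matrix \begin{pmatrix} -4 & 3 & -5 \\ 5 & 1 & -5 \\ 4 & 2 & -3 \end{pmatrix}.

-73

Expand along column 1:
  + (-4) · |1 -5; 2 -3| = (-4)·(-3 − (-10)) = -28
  − 5 · |3 -5; 2 -3| = −5·(-9 − (-10)) = -5
  + 4 · |3 -5; 1 -5| = 4·(-15 − (-5)) = -40
Sum: (-28) + (-5) + (-40) = -73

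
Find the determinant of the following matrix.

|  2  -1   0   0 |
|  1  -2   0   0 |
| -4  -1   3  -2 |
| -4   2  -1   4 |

-30

The matrix is block lower-triangular with a 2×2 block and a 2×2 block on the diagonal, so its determinant equals the product of the determinants of the diagonal blocks.
det of the 2×2 block = -3
det of the 2×2 block = 10
det = (-3)·(10) = -30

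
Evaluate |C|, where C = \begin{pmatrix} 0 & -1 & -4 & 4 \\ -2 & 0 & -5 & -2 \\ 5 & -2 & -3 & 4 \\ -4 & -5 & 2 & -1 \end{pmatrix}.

The determinant is -831.

Expand along row 1 (it has 1 zero):
  − (-1) · M_12   where M_12 = det([-2 -5 -2; 5 -3 4; -4 2 -1]) = 69
  + (-4) · M_13   where M_13 = det([-2 0 -2; 5 -2 4; -4 -5 -1]) = 22
  − (4) · M_14   where M_14 = det([-2 0 -5; 5 -2 -3; -4 -5 2]) = 203
det = (-1)·(-1)·(69) + (+1)·(-4)·(22) + (-1)·(4)·(203) = -831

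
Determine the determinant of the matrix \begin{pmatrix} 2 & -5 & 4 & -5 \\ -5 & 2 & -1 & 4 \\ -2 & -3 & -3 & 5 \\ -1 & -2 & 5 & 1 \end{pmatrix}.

Expand along row 1:
  + (2) · M_11   where M_11 = det([2 -1 4; -3 -3 5; -2 5 1]) = -133
  − (-5) · M_12   where M_12 = det([-5 -1 4; -2 -3 5; -1 5 1]) = 91
  + (4) · M_13   where M_13 = det([-5 2 4; -2 -3 5; -1 -2 1]) = -37
  − (-5) · M_14   where M_14 = det([-5 2 -1; -2 -3 -3; -1 -2 5]) = 130
det = (+1)·(2)·(-133) + (-1)·(-5)·(91) + (+1)·(4)·(-37) + (-1)·(-5)·(130) = 691

691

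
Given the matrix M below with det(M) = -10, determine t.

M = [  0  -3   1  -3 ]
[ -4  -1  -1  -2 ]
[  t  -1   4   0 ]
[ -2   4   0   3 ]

Expanding along the row containing t, det(M) is linear in t: det(M) = (-8)·t + (46).
Set (-8)·t + (46) = -10  ⇒  (-8)·t = -56  ⇒  t = 7.

7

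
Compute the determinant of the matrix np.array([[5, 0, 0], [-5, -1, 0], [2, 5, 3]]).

-15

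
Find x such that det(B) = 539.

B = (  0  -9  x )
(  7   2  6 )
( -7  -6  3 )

1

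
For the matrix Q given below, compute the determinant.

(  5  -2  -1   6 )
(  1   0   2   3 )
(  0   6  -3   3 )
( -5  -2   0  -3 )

Expand along row 2 (it has 1 zero):
  − (1) · M_21   where M_21 = det([-2 -1 6; 6 -3 3; -2 0 -3]) = -66
  − (2) · M_23   where M_23 = det([5 -2 6; 0 6 3; -5 -2 -3]) = 150
  + (3) · M_24   where M_24 = det([5 -2 -1; 0 6 -3; -5 -2 0]) = -90
det = (-1)·(1)·(-66) + (-1)·(2)·(150) + (+1)·(3)·(-90) = -504

-504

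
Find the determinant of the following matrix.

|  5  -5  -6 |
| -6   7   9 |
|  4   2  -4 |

-50

Expand along row 1:
  + 5 · |7 9; 2 -4| = 5·(-28 − 18) = -230
  − (-5) · |-6 9; 4 -4| = −(-5)·(24 − 36) = -60
  + (-6) · |-6 7; 4 2| = (-6)·(-12 − 28) = 240
Sum: (-230) + (-60) + (240) = -50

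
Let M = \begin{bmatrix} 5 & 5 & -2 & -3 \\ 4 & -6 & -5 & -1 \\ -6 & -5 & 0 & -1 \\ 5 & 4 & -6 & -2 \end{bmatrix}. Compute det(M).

Expand along row 3 (it has 1 zero):
  + (-6) · M_31   where M_31 = det([5 -2 -3; -6 -5 -1; 4 -6 -2]) = -116
  − (-5) · M_32   where M_32 = det([5 -2 -3; 4 -5 -1; 5 -6 -2]) = 11
  − (-1) · M_34   where M_34 = det([5 5 -2; 4 -6 -5; 5 4 -6]) = 183
det = (+1)·(-6)·(-116) + (-1)·(-5)·(11) + (-1)·(-1)·(183) = 934

The determinant is 934.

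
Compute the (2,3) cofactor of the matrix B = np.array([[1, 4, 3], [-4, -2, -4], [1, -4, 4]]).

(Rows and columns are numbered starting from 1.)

8

Delete row 2 and column 3; the remaining 2×2 submatrix is [1 4; 1 -4].
Its determinant is 1·(-4) − 4·1 = -8.
The cofactor carries sign (−1)^(2+3) = −1, so C_{2,3} = −(-8) = 8.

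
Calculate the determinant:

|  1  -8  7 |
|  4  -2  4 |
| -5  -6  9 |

Expand along column 1:
  + 1 · |-2 4; -6 9| = 1·(-18 − (-24)) = 6
  − 4 · |-8 7; -6 9| = −4·(-72 − (-42)) = 120
  + (-5) · |-8 7; -2 4| = (-5)·(-32 − (-14)) = 90
Sum: (6) + (120) + (90) = 216

The determinant is 216.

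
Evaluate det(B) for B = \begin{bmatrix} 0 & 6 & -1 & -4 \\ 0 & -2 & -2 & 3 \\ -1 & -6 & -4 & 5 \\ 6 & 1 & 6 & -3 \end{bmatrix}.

Expand along column 1 (it has 2 zeros):
  + (-1) · M_31   where M_31 = det([6 -1 -4; -2 -2 3; 1 6 -3]) = -29
  − (6) · M_41   where M_41 = det([6 -1 -4; -2 -2 3; -6 -4 5]) = 36
det = (+1)·(-1)·(-29) + (-1)·(6)·(36) = -187

det(B) = -187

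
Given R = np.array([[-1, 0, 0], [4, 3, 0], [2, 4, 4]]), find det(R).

det(R) = -12

R is lower triangular, so det(R) is the product of the diagonal entries:
det = (-1) · (3) · (4) = -12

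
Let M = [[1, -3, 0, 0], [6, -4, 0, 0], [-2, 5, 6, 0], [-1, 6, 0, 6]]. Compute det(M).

M is block lower-triangular with a 2×2 block and a 2×2 block on the diagonal, so its determinant equals the product of the determinants of the diagonal blocks.
det of the 2×2 block = 14
det of the 2×2 block = 36
det = (14)·(36) = 504

The determinant is 504.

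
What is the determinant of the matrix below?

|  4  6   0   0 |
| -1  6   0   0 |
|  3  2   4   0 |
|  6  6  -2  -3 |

The matrix is block lower-triangular with a 2×2 block and a 2×2 block on the diagonal, so its determinant equals the product of the determinants of the diagonal blocks.
det of the 2×2 block = 30
det of the 2×2 block = -12
det = (30)·(-12) = -360

-360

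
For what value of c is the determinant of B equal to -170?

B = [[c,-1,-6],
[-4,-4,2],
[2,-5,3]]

Expanding along the column containing c, det(B) is linear in c: det(B) = (-2)·c + (-184).
Set (-2)·c + (-184) = -170  ⇒  (-2)·c = 14  ⇒  c = -7.

c = -7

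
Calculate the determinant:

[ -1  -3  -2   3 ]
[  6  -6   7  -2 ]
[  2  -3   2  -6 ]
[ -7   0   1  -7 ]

1572

Expand along row 4 (it has 1 zero):
  − (-7) · M_41   where M_41 = det([-3 -2 3; -6 7 -2; -3 2 -6]) = 201
  − (1) · M_43   where M_43 = det([-1 -3 3; 6 -6 -2; 2 -3 -6]) = -144
  + (-7) · M_44   where M_44 = det([-1 -3 -2; 6 -6 7; 2 -3 2]) = -3
det = (-1)·(-7)·(201) + (-1)·(1)·(-144) + (+1)·(-7)·(-3) = 1572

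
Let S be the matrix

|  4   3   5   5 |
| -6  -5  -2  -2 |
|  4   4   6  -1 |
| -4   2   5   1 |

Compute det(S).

|S| = -814

Expand along row 1:
  + (4) · M_11   where M_11 = det([-5 -2 -2; 4 6 -1; 2 5 1]) = -59
  − (3) · M_12   where M_12 = det([-6 -2 -2; 4 6 -1; -4 5 1]) = -154
  + (5) · M_13   where M_13 = det([-6 -5 -2; 4 4 -1; -4 2 1]) = -84
  − (5) · M_14   where M_14 = det([-6 -5 -2; 4 4 6; -4 2 5]) = 124
det = (+1)·(4)·(-59) + (-1)·(3)·(-154) + (+1)·(5)·(-84) + (-1)·(5)·(124) = -814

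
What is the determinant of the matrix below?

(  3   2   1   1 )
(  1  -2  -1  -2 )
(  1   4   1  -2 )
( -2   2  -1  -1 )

Expand along row 1:
  + (3) · M_11   where M_11 = det([-2 -1 -2; 4 1 -2; 2 -1 -1]) = 18
  − (2) · M_12   where M_12 = det([1 -1 -2; 1 1 -2; -2 -1 -1]) = -10
  + (1) · M_13   where M_13 = det([1 -2 -2; 1 4 -2; -2 2 -1]) = -30
  − (1) · M_14   where M_14 = det([1 -2 -1; 1 4 1; -2 2 -1]) = -14
det = (+1)·(3)·(18) + (-1)·(2)·(-10) + (+1)·(1)·(-30) + (-1)·(1)·(-14) = 58

58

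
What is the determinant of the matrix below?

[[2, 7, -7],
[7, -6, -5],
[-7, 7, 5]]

The determinant is -39.

Expand along column 1:
  + 2 · |-6 -5; 7 5| = 2·(-30 − (-35)) = 10
  − 7 · |7 -7; 7 5| = −7·(35 − (-49)) = -588
  + (-7) · |7 -7; -6 -5| = (-7)·(-35 − 42) = 539
Sum: (10) + (-588) + (539) = -39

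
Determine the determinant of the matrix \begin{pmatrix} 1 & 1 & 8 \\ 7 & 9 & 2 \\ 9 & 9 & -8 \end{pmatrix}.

The determinant is -160.

Expand along column 1:
  + 1 · |9 2; 9 -8| = 1·(-72 − 18) = -90
  − 7 · |1 8; 9 -8| = −7·(-8 − 72) = 560
  + 9 · |1 8; 9 2| = 9·(2 − 72) = -630
Sum: (-90) + (560) + (-630) = -160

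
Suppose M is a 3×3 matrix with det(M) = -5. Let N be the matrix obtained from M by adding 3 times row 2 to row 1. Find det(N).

Adding a multiple of one row to another leaves the determinant unchanged.
det(N) = (1)·(-5) = -5

-5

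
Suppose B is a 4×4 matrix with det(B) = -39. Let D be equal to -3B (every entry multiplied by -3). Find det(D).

|D| = -3159

For a 4×4 matrix, det(-3B) = (-3)^4·det(B) = 81·det(B).
det(D) = (81)·(-39) = -3159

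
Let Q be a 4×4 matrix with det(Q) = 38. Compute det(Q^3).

det(Q^3) = (det Q)^3 = (38)^3 = 54872

54872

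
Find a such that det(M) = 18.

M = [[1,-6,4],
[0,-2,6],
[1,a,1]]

-8

Expanding along the row containing a, det(M) is linear in a: det(M) = (-6)·a + (-30).
Set (-6)·a + (-30) = 18  ⇒  (-6)·a = 48  ⇒  a = -8.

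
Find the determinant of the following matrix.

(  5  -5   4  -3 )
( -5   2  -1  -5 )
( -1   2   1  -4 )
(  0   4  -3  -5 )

Expand along row 4 (it has 1 zero):
  + (4) · M_42   where M_42 = det([5 4 -3; -5 -1 -5; -1 1 -4]) = 3
  − (-3) · M_43   where M_43 = det([5 -5 -3; -5 2 -5; -1 2 -4]) = 109
  + (-5) · M_44   where M_44 = det([5 -5 4; -5 2 -1; -1 2 1]) = -42
det = (+1)·(4)·(3) + (-1)·(-3)·(109) + (+1)·(-5)·(-42) = 549

The determinant is 549.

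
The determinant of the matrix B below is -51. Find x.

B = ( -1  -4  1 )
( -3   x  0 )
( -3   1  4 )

Expanding along the column containing x, det(B) is linear in x: det(B) = (-1)·x + (-51).
Set (-1)·x + (-51) = -51  ⇒  (-1)·x = 0  ⇒  x = 0.

x = 0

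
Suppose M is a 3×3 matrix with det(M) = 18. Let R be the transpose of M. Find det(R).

det(Mᵀ) = det(M).
det(R) = (1)·(18) = 18

18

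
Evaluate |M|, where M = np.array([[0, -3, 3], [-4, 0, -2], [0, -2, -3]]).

The determinant is 60.

Expand along column 1:
  − (-4) · |-3 3; -2 -3| = −(-4)·(9 − (-6)) = 60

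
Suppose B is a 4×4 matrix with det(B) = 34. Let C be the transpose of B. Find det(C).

34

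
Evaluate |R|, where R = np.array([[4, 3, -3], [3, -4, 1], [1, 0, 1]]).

The determinant is -34.

Expand along row 3:
  + 1 · |3 -3; -4 1| = 1·(3 − 12) = -9
  + 1 · |4 3; 3 -4| = 1·(-16 − 9) = -25
Sum: (-9) + (-25) = -34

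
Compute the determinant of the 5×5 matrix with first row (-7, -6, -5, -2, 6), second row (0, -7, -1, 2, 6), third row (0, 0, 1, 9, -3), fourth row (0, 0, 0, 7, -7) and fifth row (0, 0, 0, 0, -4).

-1372

The matrix is upper triangular, so the determinant is the product of the diagonal entries:
det = (-7) · (-7) · (1) · (7) · (-4) = -1372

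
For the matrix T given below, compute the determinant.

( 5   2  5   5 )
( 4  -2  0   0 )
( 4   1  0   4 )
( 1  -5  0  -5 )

60

Expand along column 3 (it has 3 zeros):
  + (5) · M_13   where M_13 = det([4 -2 0; 4 1 4; 1 -5 -5]) = 12
det = (+1)·(5)·(12) = 60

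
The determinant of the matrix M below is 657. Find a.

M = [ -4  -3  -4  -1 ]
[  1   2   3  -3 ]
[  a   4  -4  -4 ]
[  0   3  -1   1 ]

Expanding along the column containing a, det(M) is linear in a: det(M) = (55)·a + (272).
Set (55)·a + (272) = 657  ⇒  (55)·a = 385  ⇒  a = 7.

a = 7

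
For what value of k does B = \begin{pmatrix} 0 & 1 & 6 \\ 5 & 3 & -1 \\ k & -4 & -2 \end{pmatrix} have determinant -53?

Expanding along the column containing k, det(B) is linear in k: det(B) = (-19)·k + (-110).
Set (-19)·k + (-110) = -53  ⇒  (-19)·k = 57  ⇒  k = -3.

-3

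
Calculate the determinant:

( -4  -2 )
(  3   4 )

The determinant is -10.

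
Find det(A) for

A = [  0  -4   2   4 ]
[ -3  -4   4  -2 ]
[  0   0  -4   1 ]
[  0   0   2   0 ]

24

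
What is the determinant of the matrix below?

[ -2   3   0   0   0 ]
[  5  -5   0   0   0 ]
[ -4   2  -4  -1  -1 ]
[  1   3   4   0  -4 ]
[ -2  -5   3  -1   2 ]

The matrix is block lower-triangular with a 2×2 block and a 3×3 block on the diagonal, so its determinant equals the product of the determinants of the diagonal blocks.
det of the 2×2 block = -5
det of the 3×3 block = 40
det = (-5)·(40) = -200

-200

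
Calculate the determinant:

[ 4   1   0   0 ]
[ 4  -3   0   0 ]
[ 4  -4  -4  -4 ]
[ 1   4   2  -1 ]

The determinant is -192.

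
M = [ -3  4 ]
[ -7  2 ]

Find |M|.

det(M) = (-3)·2 − 4·(-7) = -6 − (-28) = 22

|M| = 22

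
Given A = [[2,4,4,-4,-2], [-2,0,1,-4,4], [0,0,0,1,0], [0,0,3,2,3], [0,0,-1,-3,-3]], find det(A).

A is block upper-triangular with a 2×2 block and a 3×3 block on the diagonal, so its determinant equals the product of the determinants of the diagonal blocks.
det of the 2×2 block = 8
det of the 3×3 block = 6
det = (8)·(6) = 48

|A| = 48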